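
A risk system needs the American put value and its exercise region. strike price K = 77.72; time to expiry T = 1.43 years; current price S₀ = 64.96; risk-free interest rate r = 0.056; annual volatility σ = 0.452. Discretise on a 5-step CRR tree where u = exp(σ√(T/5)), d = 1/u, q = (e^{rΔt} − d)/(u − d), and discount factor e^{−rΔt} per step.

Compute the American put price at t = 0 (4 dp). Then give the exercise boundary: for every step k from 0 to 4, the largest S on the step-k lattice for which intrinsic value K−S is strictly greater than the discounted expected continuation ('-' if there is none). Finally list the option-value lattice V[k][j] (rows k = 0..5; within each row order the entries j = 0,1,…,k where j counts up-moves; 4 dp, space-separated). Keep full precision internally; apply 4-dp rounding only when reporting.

Δt=0.28600, u=1.27344, d=0.78527, q=0.47293, disc=e^(-rΔt)=0.98411
k=5 terminal: V=max(K-S,0) → 58.3224 46.2638 26.7087 0.0000 0.0000 0.0000
k=4: j=0 S=24.7017 intr=53.0183 cont=51.7835 V=53.0183[EX]; j=1 S=40.0577 intr=37.6623 cont=36.4274 V=37.6623[EX]; j=2 S=64.9600 intr=12.7600 cont=13.8536 V=13.8536[hold]; j=3 S=105.3430 intr=0.0000 cont=0.0000 V=0.0000[hold]; j=4 S=170.8304 intr=0.0000 cont=0.0000 V=0.0000[hold]  S*(4)=40.0577
k=3: j=0 S=31.4562 intr=46.2638 cont=45.0289 V=46.2638[EX]; j=1 S=51.0113 intr=26.7087 cont=25.9829 V=26.7087[EX]; j=2 S=82.7229 intr=0.0000 cont=7.1858 V=7.1858[hold]; j=3 S=134.1484 intr=0.0000 cont=0.0000 V=0.0000[hold]  S*(3)=51.0113
k=2: j=0 S=40.0577 intr=37.6623 cont=36.4274 V=37.6623[EX]; j=1 S=64.9600 intr=12.7600 cont=17.1980 V=17.1980[hold]; j=2 S=105.3430 intr=0.0000 cont=3.7272 V=3.7272[hold]  S*(2)=40.0577
k=1: j=0 S=51.0113 intr=26.7087 cont=27.5394 V=27.5394[hold]; j=1 S=82.7229 intr=0.0000 cont=10.6552 V=10.6552[hold]  S*(1)=-
k=0: j=0 S=64.9600 intr=12.7600 cont=19.2436 V=19.2436[hold]  S*(0)=-

price = 19.2436
boundary = - - 40.0577 51.0113 40.0577
tree:
19.2436
27.5394 10.6552
37.6623 17.1980 3.7272
46.2638 26.7087 7.1858 0.0000
53.0183 37.6623 13.8536 0.0000 0.0000
58.3224 46.2638 26.7087 0.0000 0.0000 0.0000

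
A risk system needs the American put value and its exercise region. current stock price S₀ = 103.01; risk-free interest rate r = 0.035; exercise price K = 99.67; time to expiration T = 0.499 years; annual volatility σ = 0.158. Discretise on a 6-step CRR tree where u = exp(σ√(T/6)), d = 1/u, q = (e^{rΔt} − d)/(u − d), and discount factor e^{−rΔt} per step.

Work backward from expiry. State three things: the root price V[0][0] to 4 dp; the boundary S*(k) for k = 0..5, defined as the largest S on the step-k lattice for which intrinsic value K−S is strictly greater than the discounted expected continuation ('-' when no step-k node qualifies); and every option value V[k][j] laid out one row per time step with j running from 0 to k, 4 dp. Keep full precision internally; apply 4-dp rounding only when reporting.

price = 2.5844
boundary = - - - 89.8490 85.8469 89.8490
tree:
2.5844
4.1866 1.1234
6.5530 2.0307 0.2941
9.8210 3.5802 0.6152 0.0000
13.8231 6.0921 1.2870 0.0000 0.0000
17.6469 9.8210 2.6923 0.0000 0.0000 0.0000
21.3004 13.8231 5.6323 0.0000 0.0000 0.0000 0.0000

params: Δt=0.08317 u=1.04662 d=0.95546 q=0.52059 e^(-rΔt)=0.99709
t_6 payoffs: 21.3004 13.8231 5.6323 0.0000 0.0000 0.0000 0.0000
t_5: node(5,0) S=82.0231 payoff=17.6469 vs cont=17.3572 → 17.6469 [stop]  node(5,1) S=89.8490 payoff=9.8210 vs cont=9.5313 → 9.8210 [stop]  node(5,2) S=98.4217 payoff=1.2483 vs cont=2.6923 → 2.6923 [wait]  node(5,3) S=107.8122 payoff=0.0000 vs cont=0.0000 → 0.0000 [wait]  node(5,4) S=118.0988 payoff=0.0000 vs cont=0.0000 → 0.0000 [wait]  node(5,5) S=129.3667 payoff=0.0000 vs cont=0.0000 → 0.0000 [wait]  ⇒ S*(5)=89.8490
t_4: node(4,0) S=85.8469 payoff=13.8231 vs cont=13.5334 → 13.8231 [stop]  node(4,1) S=94.0377 payoff=5.6323 vs cont=6.0921 → 6.0921 [wait]  node(4,2) S=103.0100 payoff=0.0000 vs cont=1.2870 → 1.2870 [wait]  node(4,3) S=112.8383 payoff=0.0000 vs cont=0.0000 → 0.0000 [wait]  node(4,4) S=123.6044 payoff=0.0000 vs cont=0.0000 → 0.0000 [wait]  ⇒ S*(4)=85.8469
t_3: node(3,0) S=89.8490 payoff=9.8210 vs cont=9.7700 → 9.8210 [stop]  node(3,1) S=98.4217 payoff=1.2483 vs cont=3.5802 → 3.5802 [wait]  node(3,2) S=107.8122 payoff=0.0000 vs cont=0.6152 → 0.6152 [wait]  node(3,3) S=118.0988 payoff=0.0000 vs cont=0.0000 → 0.0000 [wait]  ⇒ S*(3)=89.8490
t_2: node(2,0) S=94.0377 payoff=5.6323 vs cont=6.5530 → 6.5530 [wait]  node(2,1) S=103.0100 payoff=0.0000 vs cont=2.0307 → 2.0307 [wait]  node(2,2) S=112.8383 payoff=0.0000 vs cont=0.2941 → 0.2941 [wait]  ⇒ S*(2)=-
t_1: node(1,0) S=98.4217 payoff=1.2483 vs cont=4.1866 → 4.1866 [wait]  node(1,1) S=107.8122 payoff=0.0000 vs cont=1.1234 → 1.1234 [wait]  ⇒ S*(1)=-
t_0: node(0,0) S=103.0100 payoff=0.0000 vs cont=2.5844 → 2.5844 [wait]  ⇒ S*(0)=-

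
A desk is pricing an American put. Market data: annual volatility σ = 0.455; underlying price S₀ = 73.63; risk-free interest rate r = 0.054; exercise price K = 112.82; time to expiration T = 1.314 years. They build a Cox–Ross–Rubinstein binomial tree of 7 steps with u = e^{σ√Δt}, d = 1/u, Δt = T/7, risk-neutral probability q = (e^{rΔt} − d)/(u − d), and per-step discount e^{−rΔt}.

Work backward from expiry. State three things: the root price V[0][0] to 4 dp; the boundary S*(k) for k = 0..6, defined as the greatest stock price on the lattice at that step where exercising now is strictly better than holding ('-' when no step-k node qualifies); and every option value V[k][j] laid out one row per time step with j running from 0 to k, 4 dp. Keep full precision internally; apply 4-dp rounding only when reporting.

price = 41.3060
boundary = - 60.4562 49.6395 60.4562 49.6395 60.4562 73.6300
tree:
41.3060
52.3638 30.0430
63.1805 40.4067 19.3017
72.0620 52.3638 28.1367 10.0099
79.3544 63.1805 39.3822 16.3860 3.2202
85.3420 72.0620 52.3638 25.9649 6.2146 0.0000
90.2583 79.3544 63.1805 39.1900 11.9934 0.0000 0.0000
94.2950 85.3420 72.0620 52.3638 23.1456 0.0000 0.0000 0.0000

Δt=0.18771  u=1.21791  d=0.82108  q=0.47655  discount=0.98991
step 7 (expiry): payoffs max(K−S,0) = 94.2950 85.3420 72.0620 52.3638 23.1456 0.0000 0.0000 0.0000
step 6: (k=6,j=0): S=22.5617, (K−S)⁺=90.2583, hold=89.1205 ⇒ V=90.2583 exercise | (k=6,j=1): S=33.4656, (K−S)⁺=79.3544, hold=78.2165 ⇒ V=79.3544 exercise | (k=6,j=2): S=49.6395, (K−S)⁺=63.1805, hold=62.0427 ⇒ V=63.1805 exercise | (k=6,j=3): S=73.6300, (K−S)⁺=39.1900, hold=38.0522 ⇒ V=39.1900 exercise | (k=6,j=4): S=109.2151, (K−S)⁺=3.6049, hold=11.9934 ⇒ V=11.9934 continue | (k=6,j=5): S=161.9983, (K−S)⁺=0.0000, hold=0.0000 ⇒ V=0.0000 continue | (k=6,j=6): S=240.2914, (K−S)⁺=0.0000, hold=0.0000 ⇒ V=0.0000 continue  boundary S*=73.6300
step 5: (k=5,j=0): S=27.4780, (K−S)⁺=85.3420, hold=84.2042 ⇒ V=85.3420 exercise | (k=5,j=1): S=40.7580, (K−S)⁺=72.0620, hold=70.9242 ⇒ V=72.0620 exercise | (k=5,j=2): S=60.4562, (K−S)⁺=52.3638, hold=51.2260 ⇒ V=52.3638 exercise | (k=5,j=3): S=89.6744, (K−S)⁺=23.1456, hold=25.9649 ⇒ V=25.9649 continue | (k=5,j=4): S=133.0138, (K−S)⁺=0.0000, hold=6.2146 ⇒ V=6.2146 continue | (k=5,j=5): S=197.2988, (K−S)⁺=0.0000, hold=0.0000 ⇒ V=0.0000 continue  boundary S*=60.4562
step 4: (k=4,j=0): S=33.4656, (K−S)⁺=79.3544, hold=78.2165 ⇒ V=79.3544 exercise | (k=4,j=1): S=49.6395, (K−S)⁺=63.1805, hold=62.0427 ⇒ V=63.1805 exercise | (k=4,j=2): S=73.6300, (K−S)⁺=39.1900, hold=39.3822 ⇒ V=39.3822 continue | (k=4,j=3): S=109.2151, (K−S)⁺=3.6049, hold=16.3860 ⇒ V=16.3860 continue | (k=4,j=4): S=161.9983, (K−S)⁺=0.0000, hold=3.2202 ⇒ V=3.2202 continue  boundary S*=49.6395
step 3: (k=3,j=0): S=40.7580, (K−S)⁺=72.0620, hold=70.9242 ⇒ V=72.0620 exercise | (k=3,j=1): S=60.4562, (K−S)⁺=52.3638, hold=51.3166 ⇒ V=52.3638 exercise | (k=3,j=2): S=89.6744, (K−S)⁺=23.1456, hold=28.1367 ⇒ V=28.1367 continue | (k=3,j=3): S=133.0138, (K−S)⁺=0.0000, hold=10.0099 ⇒ V=10.0099 continue  boundary S*=60.4562
step 2: (k=2,j=0): S=49.6395, (K−S)⁺=63.1805, hold=62.0427 ⇒ V=63.1805 exercise | (k=2,j=1): S=73.6300, (K−S)⁺=39.1900, hold=40.4067 ⇒ V=40.4067 continue | (k=2,j=2): S=109.2151, (K−S)⁺=3.6049, hold=19.3017 ⇒ V=19.3017 continue  boundary S*=49.6395
step 1: (k=1,j=0): S=60.4562, (K−S)⁺=52.3638, hold=51.7999 ⇒ V=52.3638 exercise | (k=1,j=1): S=89.6744, (K−S)⁺=23.1456, hold=30.0430 ⇒ V=30.0430 continue  boundary S*=60.4562
step 0: (k=0,j=0): S=73.6300, (K−S)⁺=39.1900, hold=41.3060 ⇒ V=41.3060 continue  boundary S*=-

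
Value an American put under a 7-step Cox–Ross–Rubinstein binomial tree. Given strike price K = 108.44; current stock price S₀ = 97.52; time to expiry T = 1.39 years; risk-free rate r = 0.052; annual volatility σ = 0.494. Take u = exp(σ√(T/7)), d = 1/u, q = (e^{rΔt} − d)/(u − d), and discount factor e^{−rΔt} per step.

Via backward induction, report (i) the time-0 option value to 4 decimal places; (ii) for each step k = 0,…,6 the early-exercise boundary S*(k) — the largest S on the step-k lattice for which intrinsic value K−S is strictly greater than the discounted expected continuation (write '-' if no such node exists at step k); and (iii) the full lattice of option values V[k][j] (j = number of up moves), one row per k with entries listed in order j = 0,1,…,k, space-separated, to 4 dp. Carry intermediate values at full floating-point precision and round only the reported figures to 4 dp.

price = 25.8843
boundary = - - - 50.3832 62.7897 50.3832 62.7897
tree:
25.8843
35.1270 15.9751
46.0532 23.5133 7.7795
58.0568 33.4596 12.7537 2.3104
68.0119 45.6503 20.3749 4.3926 0.0000
76.0000 58.0568 31.3743 8.3515 0.0000 0.0000
82.4098 68.0119 45.6503 15.8783 0.0000 0.0000 0.0000
87.5530 76.0000 58.0568 30.1888 0.0000 0.0000 0.0000 0.0000

Δt=0.19857, u=1.24624, d=0.80241, q=0.46857, disc=e^(-rΔt)=0.98973
k=7 terminal: V=max(K-S,0) → 87.5530 76.0000 58.0568 30.1888 0.0000 0.0000 0.0000 0.0000
k=6: j=0 S=26.0302 intr=82.4098 cont=81.2958 V=82.4098[EX]; j=1 S=40.4281 intr=68.0119 cont=66.8979 V=68.0119[EX]; j=2 S=62.7897 intr=45.6503 cont=44.5363 V=45.6503[EX]; j=3 S=97.5200 intr=10.9200 cont=15.8783 V=15.8783[hold]; j=4 S=151.4603 intr=0.0000 cont=0.0000 V=0.0000[hold]; j=5 S=235.2361 intr=0.0000 cont=0.0000 V=0.0000[hold]; j=6 S=365.3501 intr=0.0000 cont=0.0000 V=0.0000[hold]  S*(6)=62.7897
k=5: j=0 S=32.4400 intr=76.0000 cont=74.8860 V=76.0000[EX]; j=1 S=50.3832 intr=58.0568 cont=56.9428 V=58.0568[EX]; j=2 S=78.2512 intr=30.1888 cont=31.3743 V=31.3743[hold]; j=3 S=121.5336 intr=0.0000 cont=8.3515 V=8.3515[hold]; j=4 S=188.7563 intr=0.0000 cont=0.0000 V=0.0000[hold]; j=5 S=293.1613 intr=0.0000 cont=0.0000 V=0.0000[hold]  S*(5)=50.3832
k=4: j=0 S=40.4281 intr=68.0119 cont=66.8979 V=68.0119[EX]; j=1 S=62.7897 intr=45.6503 cont=45.0861 V=45.6503[EX]; j=2 S=97.5200 intr=10.9200 cont=20.3749 V=20.3749[hold]; j=3 S=151.4603 intr=0.0000 cont=4.3926 V=4.3926[hold]; j=4 S=235.2361 intr=0.0000 cont=0.0000 V=0.0000[hold]  S*(4)=62.7897
k=3: j=0 S=50.3832 intr=58.0568 cont=56.9428 V=58.0568[EX]; j=1 S=78.2512 intr=30.1888 cont=33.4596 V=33.4596[hold]; j=2 S=121.5336 intr=0.0000 cont=12.7537 V=12.7537[hold]; j=3 S=188.7563 intr=0.0000 cont=2.3104 V=2.3104[hold]  S*(3)=50.3832
k=2: j=0 S=62.7897 intr=45.6503 cont=46.0532 V=46.0532[hold]; j=1 S=97.5200 intr=10.9200 cont=23.5133 V=23.5133[hold]; j=2 S=151.4603 intr=0.0000 cont=7.7795 V=7.7795[hold]  S*(2)=-
k=1: j=0 S=78.2512 intr=30.1888 cont=35.1270 V=35.1270[hold]; j=1 S=121.5336 intr=0.0000 cont=15.9751 V=15.9751[hold]  S*(1)=-
k=0: j=0 S=97.5200 intr=10.9200 cont=25.8843 V=25.8843[hold]  S*(0)=-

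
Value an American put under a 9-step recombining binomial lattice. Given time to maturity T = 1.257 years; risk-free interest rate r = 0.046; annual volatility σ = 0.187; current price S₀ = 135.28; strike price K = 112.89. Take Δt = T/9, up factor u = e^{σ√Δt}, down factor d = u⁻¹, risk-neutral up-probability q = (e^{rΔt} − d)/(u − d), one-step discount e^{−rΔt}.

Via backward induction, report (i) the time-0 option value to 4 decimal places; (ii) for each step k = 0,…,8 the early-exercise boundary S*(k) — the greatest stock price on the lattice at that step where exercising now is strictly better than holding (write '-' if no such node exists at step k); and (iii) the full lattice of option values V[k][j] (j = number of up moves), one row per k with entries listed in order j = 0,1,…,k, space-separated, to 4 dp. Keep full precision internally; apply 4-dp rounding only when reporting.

price = 1.7662
boundary = - - - - - 95.3847 88.9463 95.3847 102.2892
tree:
1.7662
2.9491 0.7330
4.8160 1.3202 0.2183
7.6601 2.3385 0.4281 0.0337
11.8037 4.0584 0.8333 0.0720 0.0000
17.5053 6.8633 1.6067 0.1538 0.0000 0.0000
23.9437 11.2197 3.0621 0.3284 0.0000 0.0000 0.0000
29.9475 17.5053 5.7514 0.7012 0.0000 0.0000 0.0000 0.0000
35.5461 23.9437 10.6008 1.4972 0.0000 0.0000 0.0000 0.0000 0.0000
40.7668 29.9475 17.5053 3.1965 0.0000 0.0000 0.0000 0.0000 0.0000 0.0000

Δt=0.13967  u=1.07239  d=0.93250  q=0.52861  discount=0.99360
step 9 (expiry): payoffs max(K−S,0) = 40.7668 29.9475 17.5053 3.1965 0.0000 0.0000 0.0000 0.0000 0.0000 0.0000
step 8: (k=8,j=0): S=77.3439, (K−S)⁺=35.5461, hold=34.8232 ⇒ V=35.5461 exercise | (k=8,j=1): S=88.9463, (K−S)⁺=23.9437, hold=23.2207 ⇒ V=23.9437 exercise | (k=8,j=2): S=102.2892, (K−S)⁺=10.6008, hold=9.8778 ⇒ V=10.6008 exercise | (k=8,j=3): S=117.6337, (K−S)⁺=0.0000, hold=1.4972 ⇒ V=1.4972 continue | (k=8,j=4): S=135.2800, (K−S)⁺=0.0000, hold=0.0000 ⇒ V=0.0000 continue | (k=8,j=5): S=155.5735, (K−S)⁺=0.0000, hold=0.0000 ⇒ V=0.0000 continue | (k=8,j=6): S=178.9111, (K−S)⁺=0.0000, hold=0.0000 ⇒ V=0.0000 continue | (k=8,j=7): S=205.7497, (K−S)⁺=0.0000, hold=0.0000 ⇒ V=0.0000 continue | (k=8,j=8): S=236.6144, (K−S)⁺=0.0000, hold=0.0000 ⇒ V=0.0000 continue  boundary S*=102.2892
step 7: (k=7,j=0): S=82.9425, (K−S)⁺=29.9475, hold=29.2246 ⇒ V=29.9475 exercise | (k=7,j=1): S=95.3847, (K−S)⁺=17.5053, hold=16.7823 ⇒ V=17.5053 exercise | (k=7,j=2): S=109.6935, (K−S)⁺=3.1965, hold=5.7514 ⇒ V=5.7514 continue | (k=7,j=3): S=126.1487, (K−S)⁺=0.0000, hold=0.7012 ⇒ V=0.7012 continue | (k=7,j=4): S=145.0723, (K−S)⁺=0.0000, hold=0.0000 ⇒ V=0.0000 continue | (k=7,j=5): S=166.8347, (K−S)⁺=0.0000, hold=0.0000 ⇒ V=0.0000 continue | (k=7,j=6): S=191.8617, (K−S)⁺=0.0000, hold=0.0000 ⇒ V=0.0000 continue | (k=7,j=7): S=220.6430, (K−S)⁺=0.0000, hold=0.0000 ⇒ V=0.0000 continue  boundary S*=95.3847
step 6: (k=6,j=0): S=88.9463, (K−S)⁺=23.9437, hold=23.2207 ⇒ V=23.9437 exercise | (k=6,j=1): S=102.2892, (K−S)⁺=10.6008, hold=11.2197 ⇒ V=11.2197 continue | (k=6,j=2): S=117.6337, (K−S)⁺=0.0000, hold=3.0621 ⇒ V=3.0621 continue | (k=6,j=3): S=135.2800, (K−S)⁺=0.0000, hold=0.3284 ⇒ V=0.3284 continue | (k=6,j=4): S=155.5735, (K−S)⁺=0.0000, hold=0.0000 ⇒ V=0.0000 continue | (k=6,j=5): S=178.9111, (K−S)⁺=0.0000, hold=0.0000 ⇒ V=0.0000 continue | (k=6,j=6): S=205.7497, (K−S)⁺=0.0000, hold=0.0000 ⇒ V=0.0000 continue  boundary S*=88.9463
step 5: (k=5,j=0): S=95.3847, (K−S)⁺=17.5053, hold=17.1074 ⇒ V=17.5053 exercise | (k=5,j=1): S=109.6935, (K−S)⁺=3.1965, hold=6.8633 ⇒ V=6.8633 continue | (k=5,j=2): S=126.1487, (K−S)⁺=0.0000, hold=1.6067 ⇒ V=1.6067 continue | (k=5,j=3): S=145.0723, (K−S)⁺=0.0000, hold=0.1538 ⇒ V=0.1538 continue | (k=5,j=4): S=166.8347, (K−S)⁺=0.0000, hold=0.0000 ⇒ V=0.0000 continue | (k=5,j=5): S=191.8617, (K−S)⁺=0.0000, hold=0.0000 ⇒ V=0.0000 continue  boundary S*=95.3847
step 4: (k=4,j=0): S=102.2892, (K−S)⁺=10.6008, hold=11.8037 ⇒ V=11.8037 continue | (k=4,j=1): S=117.6337, (K−S)⁺=0.0000, hold=4.0584 ⇒ V=4.0584 continue | (k=4,j=2): S=135.2800, (K−S)⁺=0.0000, hold=0.8333 ⇒ V=0.8333 continue | (k=4,j=3): S=155.5735, (K−S)⁺=0.0000, hold=0.0720 ⇒ V=0.0720 continue | (k=4,j=4): S=178.9111, (K−S)⁺=0.0000, hold=0.0000 ⇒ V=0.0000 continue  boundary S*=-
step 3: (k=3,j=0): S=109.6935, (K−S)⁺=3.1965, hold=7.6601 ⇒ V=7.6601 continue | (k=3,j=1): S=126.1487, (K−S)⁺=0.0000, hold=2.3385 ⇒ V=2.3385 continue | (k=3,j=2): S=145.0723, (K−S)⁺=0.0000, hold=0.4281 ⇒ V=0.4281 continue | (k=3,j=3): S=166.8347, (K−S)⁺=0.0000, hold=0.0337 ⇒ V=0.0337 continue  boundary S*=-
step 2: (k=2,j=0): S=117.6337, (K−S)⁺=0.0000, hold=4.8160 ⇒ V=4.8160 continue | (k=2,j=1): S=135.2800, (K−S)⁺=0.0000, hold=1.3202 ⇒ V=1.3202 continue | (k=2,j=2): S=155.5735, (K−S)⁺=0.0000, hold=0.2183 ⇒ V=0.2183 continue  boundary S*=-
step 1: (k=1,j=0): S=126.1487, (K−S)⁺=0.0000, hold=2.9491 ⇒ V=2.9491 continue | (k=1,j=1): S=145.0723, (K−S)⁺=0.0000, hold=0.7330 ⇒ V=0.7330 continue  boundary S*=-
step 0: (k=0,j=0): S=135.2800, (K−S)⁺=0.0000, hold=1.7662 ⇒ V=1.7662 continue  boundary S*=-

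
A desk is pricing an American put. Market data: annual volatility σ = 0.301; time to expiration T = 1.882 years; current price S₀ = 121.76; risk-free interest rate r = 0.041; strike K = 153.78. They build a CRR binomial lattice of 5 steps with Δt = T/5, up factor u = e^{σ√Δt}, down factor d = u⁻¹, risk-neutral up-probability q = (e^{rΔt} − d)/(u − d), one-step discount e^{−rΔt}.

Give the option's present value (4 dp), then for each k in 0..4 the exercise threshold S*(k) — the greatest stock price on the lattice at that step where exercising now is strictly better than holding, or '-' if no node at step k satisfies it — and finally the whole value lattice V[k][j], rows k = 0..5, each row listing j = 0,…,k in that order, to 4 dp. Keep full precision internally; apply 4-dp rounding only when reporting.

price = 36.8050
boundary = - 101.2289 84.1597 101.2289 121.7600
tree:
36.8050
52.5511 21.9486
69.6203 34.7168 9.6544
83.8113 52.5511 17.6716 1.8053
95.6094 69.6203 32.0200 3.6364 0.0000
105.4181 83.8113 52.5511 7.3248 0.0000 0.0000

Δt=0.37640, u=1.20282, d=0.83138, q=0.49583, disc=e^(-rΔt)=0.98469
k=5 terminal: V=max(K-S,0) → 105.4181 83.8113 52.5511 7.3248 0.0000 0.0000
k=4: j=0 S=58.1706 intr=95.6094 cont=93.2544 V=95.6094[EX]; j=1 S=84.1597 intr=69.6203 cont=67.2653 V=69.6203[EX]; j=2 S=121.7600 intr=32.0200 cont=29.6650 V=32.0200[EX]; j=3 S=176.1591 intr=0.0000 cont=3.6364 V=3.6364[hold]; j=4 S=254.8623 intr=0.0000 cont=0.0000 V=0.0000[hold]  S*(4)=121.7600
k=3: j=0 S=69.9687 intr=83.8113 cont=81.4563 V=83.8113[EX]; j=1 S=101.2289 intr=52.5511 cont=50.1961 V=52.5511[EX]; j=2 S=146.4552 intr=7.3248 cont=17.6716 V=17.6716[hold]; j=3 S=211.8875 intr=0.0000 cont=1.8053 V=1.8053[hold]  S*(3)=101.2289
k=2: j=0 S=84.1597 intr=69.6203 cont=67.2653 V=69.6203[EX]; j=1 S=121.7600 intr=32.0200 cont=34.7168 V=34.7168[hold]; j=2 S=176.1591 intr=0.0000 cont=9.6544 V=9.6544[hold]  S*(2)=84.1597
k=1: j=0 S=101.2289 intr=52.5511 cont=51.5128 V=52.5511[EX]; j=1 S=146.4552 intr=7.3248 cont=21.9486 V=21.9486[hold]  S*(1)=101.2289
k=0: j=0 S=121.7600 intr=32.0200 cont=36.8050 V=36.8050[hold]  S*(0)=-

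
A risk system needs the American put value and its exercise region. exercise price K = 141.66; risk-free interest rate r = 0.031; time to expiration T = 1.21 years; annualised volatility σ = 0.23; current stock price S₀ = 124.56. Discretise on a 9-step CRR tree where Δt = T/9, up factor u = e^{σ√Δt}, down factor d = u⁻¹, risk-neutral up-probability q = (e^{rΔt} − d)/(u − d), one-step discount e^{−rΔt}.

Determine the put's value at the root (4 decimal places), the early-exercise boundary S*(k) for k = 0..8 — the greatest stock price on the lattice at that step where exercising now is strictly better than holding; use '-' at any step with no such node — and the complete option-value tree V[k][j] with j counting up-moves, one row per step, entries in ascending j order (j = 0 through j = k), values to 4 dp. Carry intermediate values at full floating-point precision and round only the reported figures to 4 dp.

price = 21.2813
boundary = - - 105.2271 96.7168 105.2271 96.7168 105.2271 114.4862 124.5600
tree:
21.2813
28.2615 14.5790
36.4329 20.4433 8.9209
44.9432 27.7735 13.3892 4.5914
52.7652 36.4329 19.4703 7.5075 1.7558
59.9545 44.9432 27.2537 11.9615 3.1805 0.3665
66.5625 52.7652 36.4329 18.4340 5.6823 0.7414 0.0000
72.6360 59.9545 44.9432 27.1738 9.9742 1.5000 0.0000 0.0000
78.2183 66.5625 52.7652 36.4329 17.1000 3.0347 0.0000 0.0000 0.0000
83.3492 72.6360 59.9545 44.9432 27.1738 6.1398 0.0000 0.0000 0.0000 0.0000

Δt=0.13444, u=1.08799, d=0.91912, q=0.50366, disc=e^(-rΔt)=0.99584
k=9 terminal: V=max(K-S,0) → 83.3492 72.6360 59.9545 44.9432 27.1738 6.1398 0.0000 0.0000 0.0000 0.0000
k=8: j=0 S=63.4417 intr=78.2183 cont=77.6292 V=78.2183[EX]; j=1 S=75.0975 intr=66.5625 cont=65.9733 V=66.5625[EX]; j=2 S=88.8948 intr=52.7652 cont=52.1760 V=52.7652[EX]; j=3 S=105.2271 intr=36.4329 cont=35.8437 V=36.4329[EX]; j=4 S=124.5600 intr=17.1000 cont=16.5108 V=17.1000[EX]; j=5 S=147.4448 intr=0.0000 cont=3.0347 V=3.0347[hold]; j=6 S=174.5342 intr=0.0000 cont=0.0000 V=0.0000[hold]; j=7 S=206.6006 intr=0.0000 cont=0.0000 V=0.0000[hold]; j=8 S=244.5584 intr=0.0000 cont=0.0000 V=0.0000[hold]  S*(8)=124.5600
k=7: j=0 S=69.0240 intr=72.6360 cont=72.0468 V=72.6360[EX]; j=1 S=81.7055 intr=59.9545 cont=59.3654 V=59.9545[EX]; j=2 S=96.7168 intr=44.9432 cont=44.3540 V=44.9432[EX]; j=3 S=114.4862 intr=27.1738 cont=26.5846 V=27.1738[EX]; j=4 S=135.5202 intr=6.1398 cont=9.9742 V=9.9742[hold]; j=5 S=160.4187 intr=0.0000 cont=1.5000 V=1.5000[hold]; j=6 S=189.8918 intr=0.0000 cont=0.0000 V=0.0000[hold]; j=7 S=224.7797 intr=0.0000 cont=0.0000 V=0.0000[hold]  S*(7)=114.4862
k=6: j=0 S=75.0975 intr=66.5625 cont=65.9733 V=66.5625[EX]; j=1 S=88.8948 intr=52.7652 cont=52.1760 V=52.7652[EX]; j=2 S=105.2271 intr=36.4329 cont=35.8437 V=36.4329[EX]; j=3 S=124.5600 intr=17.1000 cont=18.4340 V=18.4340[hold]; j=4 S=147.4448 intr=0.0000 cont=5.6823 V=5.6823[hold]; j=5 S=174.5342 intr=0.0000 cont=0.7414 V=0.7414[hold]; j=6 S=206.6006 intr=0.0000 cont=0.0000 V=0.0000[hold]  S*(6)=105.2271
k=5: j=0 S=81.7055 intr=59.9545 cont=59.3654 V=59.9545[EX]; j=1 S=96.7168 intr=44.9432 cont=44.3540 V=44.9432[EX]; j=2 S=114.4862 intr=27.1738 cont=27.2537 V=27.2537[hold]; j=3 S=135.5202 intr=6.1398 cont=11.9615 V=11.9615[hold]; j=4 S=160.4187 intr=0.0000 cont=3.1805 V=3.1805[hold]; j=5 S=189.8918 intr=0.0000 cont=0.3665 V=0.3665[hold]  S*(5)=96.7168
k=4: j=0 S=88.8948 intr=52.7652 cont=52.1760 V=52.7652[EX]; j=1 S=105.2271 intr=36.4329 cont=35.8838 V=36.4329[EX]; j=2 S=124.5600 intr=17.1000 cont=19.4703 V=19.4703[hold]; j=3 S=147.4448 intr=0.0000 cont=7.5075 V=7.5075[hold]; j=4 S=174.5342 intr=0.0000 cont=1.7558 V=1.7558[hold]  S*(4)=105.2271
k=3: j=0 S=96.7168 intr=44.9432 cont=44.3540 V=44.9432[EX]; j=1 S=114.4862 intr=27.1738 cont=27.7735 V=27.7735[hold]; j=2 S=135.5202 intr=6.1398 cont=13.3892 V=13.3892[hold]; j=3 S=160.4187 intr=0.0000 cont=4.5914 V=4.5914[hold]  S*(3)=96.7168
k=2: j=0 S=105.2271 intr=36.4329 cont=36.1445 V=36.4329[EX]; j=1 S=124.5600 intr=17.1000 cont=20.4433 V=20.4433[hold]; j=2 S=147.4448 intr=0.0000 cont=8.9209 V=8.9209[hold]  S*(2)=105.2271
k=1: j=0 S=114.4862 intr=27.1738 cont=28.2615 V=28.2615[hold]; j=1 S=135.5202 intr=6.1398 cont=14.5790 V=14.5790[hold]  S*(1)=-
k=0: j=0 S=124.5600 intr=17.1000 cont=21.2813 V=21.2813[hold]  S*(0)=-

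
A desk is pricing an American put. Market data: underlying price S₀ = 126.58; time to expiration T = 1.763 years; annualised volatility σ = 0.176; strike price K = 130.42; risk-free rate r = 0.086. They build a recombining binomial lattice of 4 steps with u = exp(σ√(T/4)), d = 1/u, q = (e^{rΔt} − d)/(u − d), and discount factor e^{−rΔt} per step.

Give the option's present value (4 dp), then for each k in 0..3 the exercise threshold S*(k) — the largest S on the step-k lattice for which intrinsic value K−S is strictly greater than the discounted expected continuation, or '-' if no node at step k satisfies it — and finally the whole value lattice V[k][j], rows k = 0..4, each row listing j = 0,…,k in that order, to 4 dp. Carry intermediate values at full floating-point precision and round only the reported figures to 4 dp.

params: Δt=0.44075 u=1.12394 d=0.88972 q=0.63576 e^(-rΔt)=0.96280
t_4 payoffs: 51.0996 30.2183 3.8400 0.0000 0.0000
t_3: node(3,0) S=89.1518 payoff=41.2682 vs cont=36.4172 → 41.2682 [stop]  node(3,1) S=112.6212 payoff=17.7988 vs cont=12.9478 → 17.7988 [stop]  node(3,2) S=142.2689 payoff=0.0000 vs cont=1.3467 → 1.3467 [wait]  node(3,3) S=179.7215 payoff=0.0000 vs cont=0.0000 → 0.0000 [wait]  ⇒ S*(3)=112.6212
t_2: node(2,0) S=100.2017 payoff=30.2183 vs cont=25.3673 → 30.2183 [stop]  node(2,1) S=126.5800 payoff=3.8400 vs cont=7.0662 → 7.0662 [wait]  node(2,2) S=159.9024 payoff=0.0000 vs cont=0.4723 → 0.4723 [wait]  ⇒ S*(2)=100.2017
t_1: node(1,0) S=112.6212 payoff=17.7988 vs cont=14.9226 → 17.7988 [stop]  node(1,1) S=142.2689 payoff=0.0000 vs cont=2.7671 → 2.7671 [wait]  ⇒ S*(1)=112.6212
t_0: node(0,0) S=126.5800 payoff=3.8400 vs cont=7.9357 → 7.9357 [wait]  ⇒ S*(0)=-

price = 7.9357
boundary = - 112.6212 100.2017 112.6212
tree:
7.9357
17.7988 2.7671
30.2183 7.0662 0.4723
41.2682 17.7988 1.3467 0.0000
51.0996 30.2183 3.8400 0.0000 0.0000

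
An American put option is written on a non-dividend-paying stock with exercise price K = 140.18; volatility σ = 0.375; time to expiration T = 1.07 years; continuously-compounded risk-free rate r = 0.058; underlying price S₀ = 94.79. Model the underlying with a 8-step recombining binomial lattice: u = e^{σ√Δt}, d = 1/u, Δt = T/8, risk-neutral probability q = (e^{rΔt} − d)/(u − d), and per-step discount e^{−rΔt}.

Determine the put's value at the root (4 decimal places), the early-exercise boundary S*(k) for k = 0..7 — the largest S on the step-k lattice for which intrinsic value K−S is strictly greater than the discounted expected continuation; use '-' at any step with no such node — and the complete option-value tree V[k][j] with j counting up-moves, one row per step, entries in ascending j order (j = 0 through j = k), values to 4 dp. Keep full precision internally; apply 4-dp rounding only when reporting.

params: Δt=0.13375 u=1.14699 d=0.87184 q=0.49407 e^(-rΔt)=0.99227
t_8 payoffs: 108.5373 98.5510 85.4131 68.1289 45.3900 15.4748 0.0000 0.0000 0.0000
t_7: node(7,0) S=36.2940 payoff=103.8860 vs cont=102.8027 → 103.8860 [stop]  node(7,1) S=47.7482 payoff=92.4318 vs cont=91.3485 → 92.4318 [stop]  node(7,2) S=62.8173 payoff=77.3627 vs cont=76.2795 → 77.3627 [stop]  node(7,3) S=82.6421 payoff=57.5379 vs cont=56.4546 → 57.5379 [stop]  node(7,4) S=108.7235 payoff=31.4565 vs cont=30.3732 → 31.4565 [stop]  node(7,5) S=143.0361 payoff=0.0000 vs cont=7.7686 → 7.7686 [wait]  node(7,6) S=188.1776 payoff=0.0000 vs cont=0.0000 → 0.0000 [wait]  node(7,7) S=247.5654 payoff=0.0000 vs cont=0.0000 → 0.0000 [wait]  ⇒ S*(7)=108.7235
t_6: node(6,0) S=41.6290 payoff=98.5510 vs cont=97.4677 → 98.5510 [stop]  node(6,1) S=54.7669 payoff=85.4131 vs cont=84.3298 → 85.4131 [stop]  node(6,2) S=72.0511 payoff=68.1289 vs cont=67.0457 → 68.1289 [stop]  node(6,3) S=94.7900 payoff=45.3900 vs cont=44.3068 → 45.3900 [stop]  node(6,4) S=124.7052 payoff=15.4748 vs cont=19.6004 → 19.6004 [wait]  node(6,5) S=164.0615 payoff=0.0000 vs cont=3.9000 → 3.9000 [wait]  node(6,6) S=215.8385 payoff=0.0000 vs cont=0.0000 → 0.0000 [wait]  ⇒ S*(6)=94.7900
t_5: node(5,0) S=47.7482 payoff=92.4318 vs cont=91.3485 → 92.4318 [stop]  node(5,1) S=62.8173 payoff=77.3627 vs cont=76.2795 → 77.3627 [stop]  node(5,2) S=82.6421 payoff=57.5379 vs cont=56.4546 → 57.5379 [stop]  node(5,3) S=108.7235 payoff=31.4565 vs cont=32.3958 → 32.3958 [wait]  node(5,4) S=143.0361 payoff=0.0000 vs cont=11.7518 → 11.7518 [wait]  node(5,5) S=188.1776 payoff=0.0000 vs cont=1.9579 → 1.9579 [wait]  ⇒ S*(5)=82.6421
t_4: node(4,0) S=54.7669 payoff=85.4131 vs cont=84.3298 → 85.4131 [stop]  node(4,1) S=72.0511 payoff=68.1289 vs cont=67.0457 → 68.1289 [stop]  node(4,2) S=94.7900 payoff=45.3900 vs cont=44.7673 → 45.3900 [stop]  node(4,3) S=124.7052 payoff=15.4748 vs cont=22.0247 → 22.0247 [wait]  node(4,4) S=164.0615 payoff=0.0000 vs cont=6.8595 → 6.8595 [wait]  ⇒ S*(4)=94.7900
t_3: node(3,0) S=62.8173 payoff=77.3627 vs cont=76.2795 → 77.3627 [stop]  node(3,1) S=82.6421 payoff=57.5379 vs cont=56.4546 → 57.5379 [stop]  node(3,2) S=108.7235 payoff=31.4565 vs cont=33.5843 → 33.5843 [wait]  node(3,3) S=143.0361 payoff=0.0000 vs cont=14.4197 → 14.4197 [wait]  ⇒ S*(3)=82.6421
t_2: node(2,0) S=72.0511 payoff=68.1289 vs cont=67.0457 → 68.1289 [stop]  node(2,1) S=94.7900 payoff=45.3900 vs cont=45.3500 → 45.3900 [stop]  node(2,2) S=124.7052 payoff=15.4748 vs cont=23.9293 → 23.9293 [wait]  ⇒ S*(2)=94.7900
t_1: node(1,0) S=82.6421 payoff=57.5379 vs cont=56.4546 → 57.5379 [stop]  node(1,1) S=108.7235 payoff=31.4565 vs cont=34.5181 → 34.5181 [wait]  ⇒ S*(1)=82.6421
t_0: node(0,0) S=94.7900 payoff=45.3900 vs cont=45.8077 → 45.8077 [wait]  ⇒ S*(0)=-

price = 45.8077
boundary = - 82.6421 94.7900 82.6421 94.7900 82.6421 94.7900 108.7235
tree:
45.8077
57.5379 34.5181
68.1289 45.3900 23.9293
77.3627 57.5379 33.5843 14.4197
85.4131 68.1289 45.3900 22.0247 6.8595
92.4318 77.3627 57.5379 32.3958 11.7518 1.9579
98.5510 85.4131 68.1289 45.3900 19.6004 3.9000 0.0000
103.8860 92.4318 77.3627 57.5379 31.4565 7.7686 0.0000 0.0000
108.5373 98.5510 85.4131 68.1289 45.3900 15.4748 0.0000 0.0000 0.0000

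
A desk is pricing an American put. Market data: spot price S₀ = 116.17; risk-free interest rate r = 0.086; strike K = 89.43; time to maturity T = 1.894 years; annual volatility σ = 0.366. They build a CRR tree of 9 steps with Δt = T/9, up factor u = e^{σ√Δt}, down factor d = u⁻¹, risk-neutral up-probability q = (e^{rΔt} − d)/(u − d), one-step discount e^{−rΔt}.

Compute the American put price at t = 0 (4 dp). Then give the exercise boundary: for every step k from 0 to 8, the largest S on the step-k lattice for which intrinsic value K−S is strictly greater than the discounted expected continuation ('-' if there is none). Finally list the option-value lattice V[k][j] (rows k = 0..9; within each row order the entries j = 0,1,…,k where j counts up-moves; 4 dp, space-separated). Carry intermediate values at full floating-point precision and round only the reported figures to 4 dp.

Δt=0.21044, u=1.18282, d=0.84544, q=0.51226, disc=e^(-rΔt)=0.98206
k=9 terminal: V=max(K-S,0) → 63.7950 53.5652 39.2530 19.2295 0.0000 0.0000 0.0000 0.0000 0.0000 0.0000
k=8: j=0 S=30.3215 intr=59.1085 cont=57.5045 V=59.1085[EX]; j=1 S=42.4216 intr=47.0084 cont=45.4045 V=47.0084[EX]; j=2 S=59.3502 intr=30.0798 cont=28.4758 V=30.0798[EX]; j=3 S=83.0344 intr=6.3956 cont=9.2109 V=9.2109[hold]; j=4 S=116.1700 intr=0.0000 cont=0.0000 V=0.0000[hold]; j=5 S=162.5286 intr=0.0000 cont=0.0000 V=0.0000[hold]; j=6 S=227.3870 intr=0.0000 cont=0.0000 V=0.0000[hold]; j=7 S=318.1276 intr=0.0000 cont=0.0000 V=0.0000[hold]; j=8 S=445.0791 intr=0.0000 cont=0.0000 V=0.0000[hold]  S*(8)=59.3502
k=7: j=0 S=35.8648 intr=53.5652 cont=51.9612 V=53.5652[EX]; j=1 S=50.1770 intr=39.2530 cont=37.6491 V=39.2530[EX]; j=2 S=70.2005 intr=19.2295 cont=19.0418 V=19.2295[EX]; j=3 S=98.2146 intr=0.0000 cont=4.4120 V=4.4120[hold]; j=4 S=137.4080 intr=0.0000 cont=0.0000 V=0.0000[hold]; j=5 S=192.2417 intr=0.0000 cont=0.0000 V=0.0000[hold]; j=6 S=268.9574 intr=0.0000 cont=0.0000 V=0.0000[hold]; j=7 S=376.2870 intr=0.0000 cont=0.0000 V=0.0000[hold]  S*(7)=70.2005
k=6: j=0 S=42.4216 intr=47.0084 cont=45.4045 V=47.0084[EX]; j=1 S=59.3502 intr=30.0798 cont=28.4758 V=30.0798[EX]; j=2 S=83.0344 intr=6.3956 cont=11.4304 V=11.4304[hold]; j=3 S=116.1700 intr=0.0000 cont=2.1133 V=2.1133[hold]; j=4 S=162.5286 intr=0.0000 cont=0.0000 V=0.0000[hold]; j=5 S=227.3870 intr=0.0000 cont=0.0000 V=0.0000[hold]; j=6 S=318.1276 intr=0.0000 cont=0.0000 V=0.0000[hold]  S*(6)=59.3502
k=5: j=0 S=50.1770 intr=39.2530 cont=37.6491 V=39.2530[EX]; j=1 S=70.2005 intr=19.2295 cont=20.1584 V=20.1584[hold]; j=2 S=98.2146 intr=0.0000 cont=6.5383 V=6.5383[hold]; j=3 S=137.4080 intr=0.0000 cont=1.0123 V=1.0123[hold]; j=4 S=192.2417 intr=0.0000 cont=0.0000 V=0.0000[hold]; j=5 S=268.9574 intr=0.0000 cont=0.0000 V=0.0000[hold]  S*(5)=50.1770
k=4: j=0 S=59.3502 intr=30.0798 cont=28.9431 V=30.0798[EX]; j=1 S=83.0344 intr=6.3956 cont=12.9450 V=12.9450[hold]; j=2 S=116.1700 intr=0.0000 cont=3.6410 V=3.6410[hold]; j=3 S=162.5286 intr=0.0000 cont=0.4849 V=0.4849[hold]; j=4 S=227.3870 intr=0.0000 cont=0.0000 V=0.0000[hold]  S*(4)=59.3502
k=3: j=0 S=70.2005 intr=19.2295 cont=20.9203 V=20.9203[hold]; j=1 S=98.2146 intr=0.0000 cont=8.0323 V=8.0323[hold]; j=2 S=137.4080 intr=0.0000 cont=1.9880 V=1.9880[hold]; j=3 S=192.2417 intr=0.0000 cont=0.2323 V=0.2323[hold]  S*(3)=-
k=2: j=0 S=83.0344 intr=6.3956 cont=14.0616 V=14.0616[hold]; j=1 S=116.1700 intr=0.0000 cont=4.8475 V=4.8475[hold]; j=2 S=162.5286 intr=0.0000 cont=1.0691 V=1.0691[hold]  S*(2)=-
k=1: j=0 S=98.2146 intr=0.0000 cont=9.1741 V=9.1741[hold]; j=1 S=137.4080 intr=0.0000 cont=2.8598 V=2.8598[hold]  S*(1)=-
k=0: j=0 S=116.1700 intr=0.0000 cont=5.8330 V=5.8330[hold]  S*(0)=-

price = 5.8330
boundary = - - - - 59.3502 50.1770 59.3502 70.2005 59.3502
tree:
5.8330
9.1741 2.8598
14.0616 4.8475 1.0691
20.9203 8.0323 1.9880 0.2323
30.0798 12.9450 3.6410 0.4849 0.0000
39.2530 20.1584 6.5383 1.0123 0.0000 0.0000
47.0084 30.0798 11.4304 2.1133 0.0000 0.0000 0.0000
53.5652 39.2530 19.2295 4.4120 0.0000 0.0000 0.0000 0.0000
59.1085 47.0084 30.0798 9.2109 0.0000 0.0000 0.0000 0.0000 0.0000
63.7950 53.5652 39.2530 19.2295 0.0000 0.0000 0.0000 0.0000 0.0000 0.0000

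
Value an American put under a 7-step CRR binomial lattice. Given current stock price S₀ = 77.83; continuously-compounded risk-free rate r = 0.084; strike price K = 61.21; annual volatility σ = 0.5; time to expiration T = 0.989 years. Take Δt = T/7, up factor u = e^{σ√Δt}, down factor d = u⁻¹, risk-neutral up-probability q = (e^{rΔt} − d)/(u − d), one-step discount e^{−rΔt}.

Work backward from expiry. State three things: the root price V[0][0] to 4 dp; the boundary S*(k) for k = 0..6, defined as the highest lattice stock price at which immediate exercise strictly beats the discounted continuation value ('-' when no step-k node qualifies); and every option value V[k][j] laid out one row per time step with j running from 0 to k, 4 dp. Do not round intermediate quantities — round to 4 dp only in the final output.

Δt=0.14129, u=1.20676, d=0.82866, q=0.48473, disc=e^(-rΔt)=0.98820
k=7 terminal: V=max(K-S,0) → 40.3268 30.7983 16.9223 0.0000 0.0000 0.0000 0.0000 0.0000
k=6: j=0 S=25.2011 intr=36.0089 cont=35.2868 V=36.0089[EX]; j=1 S=36.6996 intr=24.5104 cont=23.7882 V=24.5104[EX]; j=2 S=53.4447 intr=7.7653 cont=8.6167 V=8.6167[hold]; j=3 S=77.8300 intr=0.0000 cont=0.0000 V=0.0000[hold]; j=4 S=113.3417 intr=0.0000 cont=0.0000 V=0.0000[hold]; j=5 S=165.0563 intr=0.0000 cont=0.0000 V=0.0000[hold]; j=6 S=240.3670 intr=0.0000 cont=0.0000 V=0.0000[hold]  S*(6)=36.6996
k=5: j=0 S=30.4117 intr=30.7983 cont=30.0762 V=30.7983[EX]; j=1 S=44.2877 intr=16.9223 cont=16.6080 V=16.9223[EX]; j=2 S=64.4950 intr=0.0000 cont=4.3876 V=4.3876[hold]; j=3 S=93.9222 intr=0.0000 cont=0.0000 V=0.0000[hold]; j=4 S=136.7763 intr=0.0000 cont=0.0000 V=0.0000[hold]; j=5 S=199.1835 intr=0.0000 cont=0.0000 V=0.0000[hold]  S*(5)=44.2877
k=4: j=0 S=36.6996 intr=24.5104 cont=23.7882 V=24.5104[EX]; j=1 S=53.4447 intr=7.7653 cont=10.7184 V=10.7184[hold]; j=2 S=77.8300 intr=0.0000 cont=2.2341 V=2.2341[hold]; j=3 S=113.3417 intr=0.0000 cont=0.0000 V=0.0000[hold]; j=4 S=165.0563 intr=0.0000 cont=0.0000 V=0.0000[hold]  S*(4)=36.6996
k=3: j=0 S=44.2877 intr=16.9223 cont=17.6147 V=17.6147[hold]; j=1 S=64.4950 intr=0.0000 cont=6.5279 V=6.5279[hold]; j=2 S=93.9222 intr=0.0000 cont=1.1376 V=1.1376[hold]; j=3 S=136.7763 intr=0.0000 cont=0.0000 V=0.0000[hold]  S*(3)=-
k=2: j=0 S=53.4447 intr=7.7653 cont=12.0962 V=12.0962[hold]; j=1 S=77.8300 intr=0.0000 cont=3.8689 V=3.8689[hold]; j=2 S=113.3417 intr=0.0000 cont=0.5793 V=0.5793[hold]  S*(2)=-
k=1: j=0 S=64.4950 intr=0.0000 cont=8.0125 V=8.0125[hold]; j=1 S=93.9222 intr=0.0000 cont=2.2475 V=2.2475[hold]  S*(1)=-
k=0: j=0 S=77.8300 intr=0.0000 cont=5.1565 V=5.1565[hold]  S*(0)=-

price = 5.1565
boundary = - - - - 36.6996 44.2877 36.6996
tree:
5.1565
8.0125 2.2475
12.0962 3.8689 0.5793
17.6147 6.5279 1.1376 0.0000
24.5104 10.7184 2.2341 0.0000 0.0000
30.7983 16.9223 4.3876 0.0000 0.0000 0.0000
36.0089 24.5104 8.6167 0.0000 0.0000 0.0000 0.0000
40.3268 30.7983 16.9223 0.0000 0.0000 0.0000 0.0000 0.0000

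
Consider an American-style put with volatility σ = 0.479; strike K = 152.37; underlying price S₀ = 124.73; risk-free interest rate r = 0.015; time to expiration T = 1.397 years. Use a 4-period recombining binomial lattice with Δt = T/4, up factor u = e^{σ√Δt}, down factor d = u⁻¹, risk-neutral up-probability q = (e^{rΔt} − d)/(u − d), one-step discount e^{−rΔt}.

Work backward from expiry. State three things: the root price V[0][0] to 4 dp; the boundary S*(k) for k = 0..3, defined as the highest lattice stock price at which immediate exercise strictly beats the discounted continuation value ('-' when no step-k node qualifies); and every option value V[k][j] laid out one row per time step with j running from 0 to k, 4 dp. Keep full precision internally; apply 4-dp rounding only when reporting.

params: Δt=0.34925 u=1.32721 d=0.75346 q=0.43885 e^(-rΔt)=0.99477
t_4 payoffs: 112.1709 81.5601 27.6400 0.0000 0.0000
t_3: node(3,0) S=53.3526 payoff=99.0174 vs cont=98.2213 → 99.0174 [stop]  node(3,1) S=93.9793 payoff=58.3907 vs cont=57.5945 → 58.3907 [stop]  node(3,2) S=165.5425 payoff=0.0000 vs cont=15.4290 → 15.4290 [wait]  node(3,3) S=291.5993 payoff=0.0000 vs cont=0.0000 → 0.0000 [wait]  ⇒ S*(3)=93.9793
t_2: node(2,0) S=70.8099 payoff=81.5601 vs cont=80.7640 → 81.5601 [stop]  node(2,1) S=124.7300 payoff=27.6400 vs cont=39.3302 → 39.3302 [wait]  node(2,2) S=219.7091 payoff=0.0000 vs cont=8.6127 → 8.6127 [wait]  ⇒ S*(2)=70.8099
t_1: node(1,0) S=93.9793 payoff=58.3907 vs cont=62.6980 → 62.6980 [wait]  node(1,1) S=165.5425 payoff=0.0000 vs cont=25.7146 → 25.7146 [wait]  ⇒ S*(1)=-
t_0: node(0,0) S=124.7300 payoff=27.6400 vs cont=46.2249 → 46.2249 [wait]  ⇒ S*(0)=-

price = 46.2249
boundary = - - 70.8099 93.9793
tree:
46.2249
62.6980 25.7146
81.5601 39.3302 8.6127
99.0174 58.3907 15.4290 0.0000
112.1709 81.5601 27.6400 0.0000 0.0000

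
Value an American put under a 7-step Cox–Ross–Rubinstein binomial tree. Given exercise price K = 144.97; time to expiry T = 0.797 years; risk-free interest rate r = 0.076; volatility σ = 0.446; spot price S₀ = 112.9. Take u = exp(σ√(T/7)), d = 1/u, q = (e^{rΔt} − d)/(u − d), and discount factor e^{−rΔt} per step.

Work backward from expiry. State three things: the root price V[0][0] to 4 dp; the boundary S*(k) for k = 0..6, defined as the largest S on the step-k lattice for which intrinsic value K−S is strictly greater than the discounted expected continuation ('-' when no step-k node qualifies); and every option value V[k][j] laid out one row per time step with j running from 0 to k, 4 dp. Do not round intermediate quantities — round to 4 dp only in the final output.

params: Δt=0.11386 u=1.16241 d=0.86028 q=0.49121 e^(-rΔt)=0.99138
t_7 payoffs: 105.5980 91.7710 73.0881 47.8439 13.7343 0.0000 0.0000 0.0000
t_6: node(6,0) S=45.7663 payoff=99.2037 vs cont=97.9547 → 99.2037 [stop]  node(6,1) S=61.8389 payoff=83.1311 vs cont=81.8821 → 83.1311 [stop]  node(6,2) S=83.5560 payoff=61.4140 vs cont=60.1649 → 61.4140 [stop]  node(6,3) S=112.9000 payoff=32.0700 vs cont=30.8210 → 32.0700 [stop]  node(6,4) S=152.5493 payoff=0.0000 vs cont=6.9276 → 6.9276 [wait]  node(6,5) S=206.1229 payoff=0.0000 vs cont=0.0000 → 0.0000 [wait]  node(6,6) S=278.5111 payoff=0.0000 vs cont=0.0000 → 0.0000 [wait]  ⇒ S*(6)=112.9000
t_5: node(5,0) S=53.1990 payoff=91.7710 vs cont=90.5220 → 91.7710 [stop]  node(5,1) S=71.8819 payoff=73.0881 vs cont=71.8390 → 73.0881 [stop]  node(5,2) S=97.1261 payoff=47.8439 vs cont=46.5949 → 47.8439 [stop]  node(5,3) S=131.2357 payoff=13.7343 vs cont=19.5498 → 19.5498 [wait]  node(5,4) S=177.3243 payoff=0.0000 vs cont=3.4943 → 3.4943 [wait]  node(5,5) S=239.5986 payoff=0.0000 vs cont=0.0000 → 0.0000 [wait]  ⇒ S*(5)=97.1261
t_4: node(4,0) S=61.8389 payoff=83.1311 vs cont=81.8821 → 83.1311 [stop]  node(4,1) S=83.5560 payoff=61.4140 vs cont=60.1649 → 61.4140 [stop]  node(4,2) S=112.9000 payoff=32.0700 vs cont=33.6530 → 33.6530 [wait]  node(4,3) S=152.5493 payoff=0.0000 vs cont=11.5627 → 11.5627 [wait]  node(4,4) S=206.1229 payoff=0.0000 vs cont=1.7625 → 1.7625 [wait]  ⇒ S*(4)=83.5560
t_3: node(3,0) S=71.8819 payoff=73.0881 vs cont=71.8390 → 73.0881 [stop]  node(3,1) S=97.1261 payoff=47.8439 vs cont=47.3658 → 47.8439 [stop]  node(3,2) S=131.2357 payoff=13.7343 vs cont=22.6055 → 22.6055 [wait]  node(3,3) S=177.3243 payoff=0.0000 vs cont=6.6906 → 6.6906 [wait]  ⇒ S*(3)=97.1261
t_2: node(2,0) S=83.5560 payoff=61.4140 vs cont=60.1649 → 61.4140 [stop]  node(2,1) S=112.9000 payoff=32.0700 vs cont=35.1411 → 35.1411 [wait]  node(2,2) S=152.5493 payoff=0.0000 vs cont=14.6605 → 14.6605 [wait]  ⇒ S*(2)=83.5560
t_1: node(1,0) S=97.1261 payoff=47.8439 vs cont=48.0904 → 48.0904 [wait]  node(1,1) S=131.2357 payoff=13.7343 vs cont=24.8646 → 24.8646 [wait]  ⇒ S*(1)=-
t_0: node(0,0) S=112.9000 payoff=32.0700 vs cont=36.3656 → 36.3656 [wait]  ⇒ S*(0)=-

price = 36.3656
boundary = - - 83.5560 97.1261 83.5560 97.1261 112.9000
tree:
36.3656
48.0904 24.8646
61.4140 35.1411 14.6605
73.0881 47.8439 22.6055 6.6906
83.1311 61.4140 33.6530 11.5627 1.7625
91.7710 73.0881 47.8439 19.5498 3.4943 0.0000
99.2037 83.1311 61.4140 32.0700 6.9276 0.0000 0.0000
105.5980 91.7710 73.0881 47.8439 13.7343 0.0000 0.0000 0.0000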